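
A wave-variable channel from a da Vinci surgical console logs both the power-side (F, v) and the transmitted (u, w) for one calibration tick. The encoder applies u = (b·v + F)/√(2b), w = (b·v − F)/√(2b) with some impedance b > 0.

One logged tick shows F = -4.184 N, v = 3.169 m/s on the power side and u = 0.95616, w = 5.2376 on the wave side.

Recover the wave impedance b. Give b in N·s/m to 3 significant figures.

u + w = 6.1938;  u + w = √(2b)·v, so √(2b) = 6.1938/3.169 = 1.9545.
b = (√(2b))²/2 = 3.8200/2 = 1.9100.
(Check via u − w = 2F/√(2b): u − w = -4.2814, 2F/√(2b) = -4.2814.)

b = 1.91 N·s/m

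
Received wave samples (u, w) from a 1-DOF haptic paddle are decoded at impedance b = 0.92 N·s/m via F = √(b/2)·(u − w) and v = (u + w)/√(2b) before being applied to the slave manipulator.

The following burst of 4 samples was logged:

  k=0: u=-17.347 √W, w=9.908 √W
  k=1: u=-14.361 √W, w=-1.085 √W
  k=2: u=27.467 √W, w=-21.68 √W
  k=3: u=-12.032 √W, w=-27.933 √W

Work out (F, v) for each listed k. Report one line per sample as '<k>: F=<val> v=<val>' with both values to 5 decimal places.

0: F=-18.48524 v=-5.48410
1: F=-9.00422 v=-11.38694
2: F=33.33312 v=4.26623
3: F=10.78458 v=-29.46259

k=0: u−w=-27.25500, u+w=-7.43900; √(b/2)=0.67823, √(2b)=1.35647; F=0.67823×(-27.255)=-18.48524, v=-7.43900/1.35647=-5.48410
k=1: u−w=-13.27600, u+w=-15.44600; √(b/2)=0.67823, √(2b)=1.35647; F=0.67823×(-13.276)=-9.00422, v=-15.44600/1.35647=-11.38694
k=2: u−w=49.14700, u+w=5.78700; √(b/2)=0.67823, √(2b)=1.35647; F=0.67823×49.147=33.33312, v=5.78700/1.35647=4.26623
k=3: u−w=15.90100, u+w=-39.96500; √(b/2)=0.67823, √(2b)=1.35647; F=0.67823×15.901=10.78458, v=-39.96500/1.35647=-29.46259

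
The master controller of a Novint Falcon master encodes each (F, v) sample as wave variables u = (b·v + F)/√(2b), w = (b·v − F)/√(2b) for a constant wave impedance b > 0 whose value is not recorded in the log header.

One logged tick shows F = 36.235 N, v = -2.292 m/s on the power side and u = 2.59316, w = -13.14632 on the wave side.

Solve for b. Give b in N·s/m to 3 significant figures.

u + w = -10.5532;  u + w = √(2b)·v, so √(2b) = -10.5532/(-2.292) = 4.6043.
b = (√(2b))²/2 = 21.2000/2 = 10.6000.
(Check via u − w = 2F/√(2b): u − w = 15.7395, 2F/√(2b) = 15.7395.)

b = 10.6 N·s/m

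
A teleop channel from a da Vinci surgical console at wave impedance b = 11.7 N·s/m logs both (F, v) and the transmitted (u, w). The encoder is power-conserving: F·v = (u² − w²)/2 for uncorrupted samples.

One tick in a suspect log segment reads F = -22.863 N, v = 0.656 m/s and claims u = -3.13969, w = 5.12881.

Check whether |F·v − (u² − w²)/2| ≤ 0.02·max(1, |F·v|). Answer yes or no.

F·v = (-22.863)×0.656 = -14.9981 W.
(u² − w²)/2 = (9.8577 − 26.3047)/2 = -8.2235 W.
|Δ| = 6.7746;  2% of max(1, |F·v|) = 0.3000.

no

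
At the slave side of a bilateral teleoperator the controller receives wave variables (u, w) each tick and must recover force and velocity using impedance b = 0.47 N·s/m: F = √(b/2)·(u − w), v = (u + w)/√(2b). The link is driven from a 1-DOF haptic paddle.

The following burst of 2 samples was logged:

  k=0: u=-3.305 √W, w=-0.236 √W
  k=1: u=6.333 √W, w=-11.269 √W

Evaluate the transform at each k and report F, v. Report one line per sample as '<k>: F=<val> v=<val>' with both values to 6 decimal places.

0: F=-1.487753 v=-3.652263
1: F=8.532886 v=-5.091095

k=0: u−w=-3.069000, u+w=-3.541000; √(b/2)=0.484768, √(2b)=0.969536; F=0.484768×(-3.069)=-1.487753, v=-3.541000/0.969536=-3.652263
k=1: u−w=17.602000, u+w=-4.936000; √(b/2)=0.484768, √(2b)=0.969536; F=0.484768×17.602=8.532886, v=-4.936000/0.969536=-5.091095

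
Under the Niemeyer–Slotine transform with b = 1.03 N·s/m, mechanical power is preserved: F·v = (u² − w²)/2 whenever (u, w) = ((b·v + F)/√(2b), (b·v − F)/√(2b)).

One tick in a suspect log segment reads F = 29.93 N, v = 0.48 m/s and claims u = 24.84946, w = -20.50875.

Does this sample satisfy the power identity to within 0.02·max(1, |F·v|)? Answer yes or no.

F·v = 29.93×0.48 = 14.3664 W.
(u² − w²)/2 = (617.4957 − 420.6088)/2 = 98.4434 W.
|Δ| = 84.0770;  2% of max(1, |F·v|) = 0.2873.

no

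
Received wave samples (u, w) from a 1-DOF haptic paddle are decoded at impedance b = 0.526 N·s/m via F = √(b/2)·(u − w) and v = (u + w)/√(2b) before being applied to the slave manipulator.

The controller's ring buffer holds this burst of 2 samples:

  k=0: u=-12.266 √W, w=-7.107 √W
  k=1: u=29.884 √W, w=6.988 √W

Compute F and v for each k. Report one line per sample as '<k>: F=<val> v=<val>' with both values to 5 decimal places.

k=0: u−w=-5.15900, u+w=-19.37300; √(b/2)=0.51284, √(2b)=1.02567; F=0.51284×(-5.159)=-2.64572, v=-19.37300/1.02567=-18.88813
k=1: u−w=22.89600, u+w=36.87200; √(b/2)=0.51284, √(2b)=1.02567; F=0.51284×22.896=11.74188, v=36.87200/1.02567=35.94917

0: F=-2.64572 v=-18.88813
1: F=11.74188 v=35.94917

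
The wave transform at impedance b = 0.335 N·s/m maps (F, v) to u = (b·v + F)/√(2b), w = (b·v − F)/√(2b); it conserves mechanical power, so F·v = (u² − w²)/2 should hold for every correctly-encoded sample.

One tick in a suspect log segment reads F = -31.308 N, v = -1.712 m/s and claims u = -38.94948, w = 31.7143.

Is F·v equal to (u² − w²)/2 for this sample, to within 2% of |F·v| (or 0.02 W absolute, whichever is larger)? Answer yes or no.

no

F·v = (-31.308)×(-1.712) = 53.5993 W.
(u² − w²)/2 = (1517.0620 − 1005.7968)/2 = 255.6326 W.
|Δ| = 202.0333;  2% of max(1, |F·v|) = 1.0720.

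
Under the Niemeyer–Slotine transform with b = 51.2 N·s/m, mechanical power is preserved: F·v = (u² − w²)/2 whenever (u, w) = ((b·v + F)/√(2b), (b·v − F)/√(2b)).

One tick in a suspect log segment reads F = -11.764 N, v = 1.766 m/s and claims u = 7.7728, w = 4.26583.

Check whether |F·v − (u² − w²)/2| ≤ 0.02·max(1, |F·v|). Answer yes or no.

F·v = (-11.764)×1.766 = -20.77522 W.
(u² − w²)/2 = (60.41642 − 18.19731)/2 = 21.10956 W.
|Δ| = 41.88478;  2% of max(1, |F·v|) = 0.41550.

no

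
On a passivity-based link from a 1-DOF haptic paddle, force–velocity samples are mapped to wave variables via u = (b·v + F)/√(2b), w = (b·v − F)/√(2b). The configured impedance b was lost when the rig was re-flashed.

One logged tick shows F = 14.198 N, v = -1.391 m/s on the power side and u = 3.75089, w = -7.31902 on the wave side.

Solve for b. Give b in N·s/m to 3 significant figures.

u + w = -3.5681;  u + w = √(2b)·v, so √(2b) = -3.5681/(-1.391) = 2.5652.
b = (√(2b))²/2 = 6.5800/2 = 3.2900.
(Check via u − w = 2F/√(2b): u − w = 11.0699, 2F/√(2b) = 11.0699.)

b = 3.29 N·s/m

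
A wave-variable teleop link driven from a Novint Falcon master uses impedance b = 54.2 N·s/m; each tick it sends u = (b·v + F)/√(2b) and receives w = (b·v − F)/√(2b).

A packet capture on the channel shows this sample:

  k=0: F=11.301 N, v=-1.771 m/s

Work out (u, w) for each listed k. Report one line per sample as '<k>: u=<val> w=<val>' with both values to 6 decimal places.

k=0: b·v=54.2×(-1.771)=-95.988200; √(2b)=10.411532; u=(-95.988200+11.301)/10.411532=-8.133981, w=(-95.988200−11.301)/10.411532=-10.304843

0: u=-8.133981 w=-10.304843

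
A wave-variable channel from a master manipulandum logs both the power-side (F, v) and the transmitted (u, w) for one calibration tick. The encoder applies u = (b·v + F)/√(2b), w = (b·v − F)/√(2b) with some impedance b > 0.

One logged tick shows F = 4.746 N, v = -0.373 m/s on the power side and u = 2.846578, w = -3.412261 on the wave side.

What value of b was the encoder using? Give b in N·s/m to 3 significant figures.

u + w = -0.565683;  u + w = √(2b)·v, so √(2b) = -0.565683/(-0.373) = 1.516576.
b = (√(2b))²/2 = 2.300004/2 = 1.150002.
(Check via u − w = 2F/√(2b): u − w = 6.258839, 2F/√(2b) = 6.258834.)

b = 1.15 N·s/m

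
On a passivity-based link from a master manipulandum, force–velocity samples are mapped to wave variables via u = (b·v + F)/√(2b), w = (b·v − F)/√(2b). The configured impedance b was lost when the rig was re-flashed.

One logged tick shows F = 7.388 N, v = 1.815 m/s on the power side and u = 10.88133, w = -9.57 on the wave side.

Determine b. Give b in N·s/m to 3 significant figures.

b = 0.261 N·s/m

u + w = 1.31133;  u + w = √(2b)·v, so √(2b) = 1.31133/1.815 = 0.72250.
b = (√(2b))²/2 = 0.52200/2 = 0.26100.
(Check via u − w = 2F/√(2b): u − w = 20.45133, 2F/√(2b) = 20.45133.)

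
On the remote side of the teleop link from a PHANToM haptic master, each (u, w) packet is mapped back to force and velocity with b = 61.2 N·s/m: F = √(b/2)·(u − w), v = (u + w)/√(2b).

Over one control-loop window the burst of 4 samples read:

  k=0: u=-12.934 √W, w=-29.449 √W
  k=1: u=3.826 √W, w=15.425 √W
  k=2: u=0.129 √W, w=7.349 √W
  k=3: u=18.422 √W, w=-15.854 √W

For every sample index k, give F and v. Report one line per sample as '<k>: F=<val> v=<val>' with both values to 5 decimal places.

0: F=91.35647 v=-3.83090
1: F=-64.16250 v=1.74005
2: F=-39.93907 v=0.67592
3: F=189.60546 v=0.23212

k=0: u−w=16.51500, u+w=-42.38300; √(b/2)=5.53173, √(2b)=11.06345; F=5.53173×16.515=91.35647, v=-42.38300/11.06345=-3.83090
k=1: u−w=-11.59900, u+w=19.25100; √(b/2)=5.53173, √(2b)=11.06345; F=5.53173×(-11.599)=-64.16250, v=19.25100/11.06345=1.74005
k=2: u−w=-7.22000, u+w=7.47800; √(b/2)=5.53173, √(2b)=11.06345; F=5.53173×(-7.22)=-39.93907, v=7.47800/11.06345=0.67592
k=3: u−w=34.27600, u+w=2.56800; √(b/2)=5.53173, √(2b)=11.06345; F=5.53173×34.276=189.60546, v=2.56800/11.06345=0.23212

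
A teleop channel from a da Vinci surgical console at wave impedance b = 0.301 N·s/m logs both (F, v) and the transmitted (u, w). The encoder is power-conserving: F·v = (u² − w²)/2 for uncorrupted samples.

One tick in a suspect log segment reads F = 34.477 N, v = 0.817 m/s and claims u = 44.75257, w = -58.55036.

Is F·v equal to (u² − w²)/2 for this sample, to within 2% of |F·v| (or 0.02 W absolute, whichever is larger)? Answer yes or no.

no

F·v = 34.477×0.817 = 28.16771 W.
(u² − w²)/2 = (2002.79252 − 3428.14466)/2 = -712.67607 W.
|Δ| = 740.84378;  2% of max(1, |F·v|) = 0.56335.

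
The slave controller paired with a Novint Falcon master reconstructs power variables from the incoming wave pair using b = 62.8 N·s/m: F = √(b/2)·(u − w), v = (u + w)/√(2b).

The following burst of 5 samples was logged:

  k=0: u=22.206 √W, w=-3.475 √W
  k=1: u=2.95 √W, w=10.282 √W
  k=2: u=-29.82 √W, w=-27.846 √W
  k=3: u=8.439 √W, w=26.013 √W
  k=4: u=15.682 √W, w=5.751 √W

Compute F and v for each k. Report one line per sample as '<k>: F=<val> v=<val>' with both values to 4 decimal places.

k=0: u−w=25.6810, u+w=18.7310; √(b/2)=5.6036, √(2b)=11.2071; F=5.6036×25.681=143.9053, v=18.7310/11.2071=1.6713
k=1: u−w=-7.3320, u+w=13.2320; √(b/2)=5.6036, √(2b)=11.2071; F=5.6036×(-7.332)=-41.0854, v=13.2320/11.2071=1.1807
k=2: u−w=-1.9740, u+w=-57.6660; √(b/2)=5.6036, √(2b)=11.2071; F=5.6036×(-1.974)=-11.0614, v=-57.6660/11.2071=-5.1455
k=3: u−w=-17.5740, u+w=34.4520; √(b/2)=5.6036, √(2b)=11.2071; F=5.6036×(-17.574)=-98.4771, v=34.4520/11.2071=3.0741
k=4: u−w=9.9310, u+w=21.4330; √(b/2)=5.6036, √(2b)=11.2071; F=5.6036×9.931=55.6491, v=21.4330/11.2071=1.9124

0: F=143.9053 v=1.6713
1: F=-41.0854 v=1.1807
2: F=-11.0614 v=-5.1455
3: F=-98.4771 v=3.0741
4: F=55.6491 v=1.9124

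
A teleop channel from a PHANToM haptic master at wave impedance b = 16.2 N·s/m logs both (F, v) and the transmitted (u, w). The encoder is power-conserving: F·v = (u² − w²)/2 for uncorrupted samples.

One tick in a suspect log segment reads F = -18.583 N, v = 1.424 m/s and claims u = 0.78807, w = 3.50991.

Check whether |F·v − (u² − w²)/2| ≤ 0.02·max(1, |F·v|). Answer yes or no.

no

F·v = (-18.583)×1.424 = -26.4622 W.
(u² − w²)/2 = (0.6211 − 12.3195)/2 = -5.8492 W.
|Δ| = 20.6130;  2% of max(1, |F·v|) = 0.5292.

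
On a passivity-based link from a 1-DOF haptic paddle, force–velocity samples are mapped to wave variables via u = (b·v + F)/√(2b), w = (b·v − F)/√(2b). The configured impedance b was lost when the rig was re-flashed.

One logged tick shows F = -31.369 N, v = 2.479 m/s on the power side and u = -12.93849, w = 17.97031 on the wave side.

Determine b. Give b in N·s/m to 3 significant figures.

u + w = 5.03182;  u + w = √(2b)·v, so √(2b) = 5.03182/2.479 = 2.02978.
b = (√(2b))²/2 = 4.12000/2 = 2.06000.
(Check via u − w = 2F/√(2b): u − w = -30.90880, 2F/√(2b) = -30.90880.)

b = 2.06 N·s/m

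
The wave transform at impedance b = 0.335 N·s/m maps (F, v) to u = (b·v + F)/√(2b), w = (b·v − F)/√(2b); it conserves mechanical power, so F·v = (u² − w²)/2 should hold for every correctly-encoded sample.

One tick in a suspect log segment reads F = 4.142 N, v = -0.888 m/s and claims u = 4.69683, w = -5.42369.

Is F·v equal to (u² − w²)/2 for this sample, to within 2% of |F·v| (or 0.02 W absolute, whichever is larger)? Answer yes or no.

F·v = 4.142×(-0.888) = -3.6781 W.
(u² − w²)/2 = (22.0602 − 29.4164)/2 = -3.6781 W.
|Δ| = 0.0000;  2% of max(1, |F·v|) = 0.0736.

yes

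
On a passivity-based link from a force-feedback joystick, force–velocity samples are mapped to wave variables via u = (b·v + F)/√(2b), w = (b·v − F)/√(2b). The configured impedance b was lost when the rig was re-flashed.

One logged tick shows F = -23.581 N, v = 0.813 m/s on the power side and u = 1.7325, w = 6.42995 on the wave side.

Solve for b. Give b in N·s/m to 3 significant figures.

u + w = 8.1624;  u + w = √(2b)·v, so √(2b) = 8.1624/0.813 = 10.0399.
b = (√(2b))²/2 = 100.7999/2 = 50.3999.
(Check via u − w = 2F/√(2b): u − w = -4.6974, 2F/√(2b) = -4.6975.)

b = 50.4 N·s/m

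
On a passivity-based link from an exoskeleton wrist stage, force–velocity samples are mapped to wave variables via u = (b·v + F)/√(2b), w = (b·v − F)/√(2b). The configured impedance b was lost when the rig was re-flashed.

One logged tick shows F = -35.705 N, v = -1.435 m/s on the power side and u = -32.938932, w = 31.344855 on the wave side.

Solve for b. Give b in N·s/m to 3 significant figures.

b = 0.617 N·s/m

u + w = -1.594077;  u + w = √(2b)·v, so √(2b) = -1.594077/(-1.435) = 1.110855.
b = (√(2b))²/2 = 1.233999/2 = 0.616999.
(Check via u − w = 2F/√(2b): u − w = -64.283787, 2F/√(2b) = -64.283814.)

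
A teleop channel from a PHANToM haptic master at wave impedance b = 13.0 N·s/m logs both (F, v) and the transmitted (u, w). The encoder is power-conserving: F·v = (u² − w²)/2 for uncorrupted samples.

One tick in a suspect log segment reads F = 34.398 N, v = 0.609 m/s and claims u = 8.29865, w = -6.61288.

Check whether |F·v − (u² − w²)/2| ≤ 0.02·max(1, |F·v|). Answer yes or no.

no

F·v = 34.398×0.609 = 20.9484 W.
(u² − w²)/2 = (68.8676 − 43.7302)/2 = 12.5687 W.
|Δ| = 8.3797;  2% of max(1, |F·v|) = 0.4190.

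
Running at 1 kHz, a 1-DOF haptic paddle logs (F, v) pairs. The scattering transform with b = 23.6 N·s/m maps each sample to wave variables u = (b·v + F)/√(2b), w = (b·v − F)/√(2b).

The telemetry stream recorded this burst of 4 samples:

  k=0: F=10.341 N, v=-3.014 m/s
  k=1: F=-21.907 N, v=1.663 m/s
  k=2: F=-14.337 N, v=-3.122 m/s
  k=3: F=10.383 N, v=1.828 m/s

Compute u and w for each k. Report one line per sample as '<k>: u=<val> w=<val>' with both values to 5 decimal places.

k=0: b·v=23.6×(-3.014)=-71.13040; √(2b)=6.87023; u=(-71.13040+10.341)/6.87023=-8.84824, w=(-71.13040−10.341)/6.87023=-11.85862
k=1: b·v=23.6×1.663=39.24680; √(2b)=6.87023; u=(39.24680+(-21.907))/6.87023=2.52391, w=(39.24680−(-21.907))/6.87023=8.90128
k=2: b·v=23.6×(-3.122)=-73.67920; √(2b)=6.87023; u=(-73.67920+(-14.337))/6.87023=-12.81125, w=(-73.67920−(-14.337))/6.87023=-8.63759
k=3: b·v=23.6×1.828=43.14080; √(2b)=6.87023; u=(43.14080+10.383)/6.87023=7.79069, w=(43.14080−10.383)/6.87023=4.76808

0: u=-8.84824 w=-11.85862
1: u=2.52391 w=8.90128
2: u=-12.81125 w=-8.63759
3: u=7.79069 w=4.76808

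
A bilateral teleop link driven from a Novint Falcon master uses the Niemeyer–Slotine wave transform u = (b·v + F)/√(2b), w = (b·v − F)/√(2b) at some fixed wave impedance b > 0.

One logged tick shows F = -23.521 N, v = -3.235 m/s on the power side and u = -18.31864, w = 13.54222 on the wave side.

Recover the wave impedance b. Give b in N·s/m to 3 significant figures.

u + w = -4.77642;  u + w = √(2b)·v, so √(2b) = -4.77642/(-3.235) = 1.47648.
b = (√(2b))²/2 = 2.18000/2 = 1.09000.
(Check via u − w = 2F/√(2b): u − w = -31.86086, 2F/√(2b) = -31.86086.)

b = 1.09 N·s/m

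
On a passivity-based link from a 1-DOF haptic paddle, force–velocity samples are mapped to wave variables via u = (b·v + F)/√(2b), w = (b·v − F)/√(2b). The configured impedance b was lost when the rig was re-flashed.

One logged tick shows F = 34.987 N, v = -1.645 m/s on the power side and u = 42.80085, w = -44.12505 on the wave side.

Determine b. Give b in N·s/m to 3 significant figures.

u + w = -1.324200;  u + w = √(2b)·v, so √(2b) = -1.324200/(-1.645) = 0.804985.
b = (√(2b))²/2 = 0.648001/2 = 0.324000.
(Check via u − w = 2F/√(2b): u − w = 86.925900, 2F/√(2b) = 86.925865.)

b = 0.324 N·s/m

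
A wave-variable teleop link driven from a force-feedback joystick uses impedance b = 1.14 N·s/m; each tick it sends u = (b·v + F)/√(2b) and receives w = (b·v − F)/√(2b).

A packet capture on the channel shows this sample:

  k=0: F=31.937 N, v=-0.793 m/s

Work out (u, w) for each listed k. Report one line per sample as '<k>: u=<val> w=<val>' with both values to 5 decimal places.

0: u=20.55209 w=-21.74950

k=0: b·v=1.14×(-0.793)=-0.90402; √(2b)=1.50997; u=(-0.90402+31.937)/1.50997=20.55209, w=(-0.90402−31.937)/1.50997=-21.74950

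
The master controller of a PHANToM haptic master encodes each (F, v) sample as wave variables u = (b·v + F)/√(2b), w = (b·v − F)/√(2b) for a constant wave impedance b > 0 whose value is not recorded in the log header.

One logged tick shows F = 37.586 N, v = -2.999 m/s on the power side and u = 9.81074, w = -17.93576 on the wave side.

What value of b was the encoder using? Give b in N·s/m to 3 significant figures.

u + w = -8.1250;  u + w = √(2b)·v, so √(2b) = -8.1250/(-2.999) = 2.7092.
b = (√(2b))²/2 = 7.3400/2 = 3.6700.
(Check via u − w = 2F/√(2b): u − w = 27.7465, 2F/√(2b) = 27.7465.)

b = 3.67 N·s/m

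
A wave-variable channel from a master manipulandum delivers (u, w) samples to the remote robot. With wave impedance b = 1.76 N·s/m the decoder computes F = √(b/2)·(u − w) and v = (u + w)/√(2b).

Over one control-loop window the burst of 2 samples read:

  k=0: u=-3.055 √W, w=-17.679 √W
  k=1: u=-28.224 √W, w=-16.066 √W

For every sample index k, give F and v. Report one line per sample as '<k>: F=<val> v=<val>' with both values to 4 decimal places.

0: F=13.7185 v=-11.0513
1: F=-11.4052 v=-23.6066

k=0: u−w=14.6240, u+w=-20.7340; √(b/2)=0.9381, √(2b)=1.8762; F=0.9381×14.624=13.7185, v=-20.7340/1.8762=-11.0513
k=1: u−w=-12.1580, u+w=-44.2900; √(b/2)=0.9381, √(2b)=1.8762; F=0.9381×(-12.158)=-11.4052, v=-44.2900/1.8762=-23.6066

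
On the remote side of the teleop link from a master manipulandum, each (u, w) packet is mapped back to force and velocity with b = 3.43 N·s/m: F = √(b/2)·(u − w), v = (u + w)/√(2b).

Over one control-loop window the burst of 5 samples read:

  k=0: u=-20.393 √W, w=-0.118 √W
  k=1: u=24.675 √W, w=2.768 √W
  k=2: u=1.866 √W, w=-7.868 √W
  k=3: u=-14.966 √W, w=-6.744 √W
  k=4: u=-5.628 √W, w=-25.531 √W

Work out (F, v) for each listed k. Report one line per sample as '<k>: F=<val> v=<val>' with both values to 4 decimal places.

0: F=-26.5517 v=-7.8311
1: F=28.6890 v=10.4778
2: F=12.7475 v=-2.2916
3: F=-10.7674 v=-8.2889
4: F=26.0646 v=-11.8966

k=0: u−w=-20.2750, u+w=-20.5110; √(b/2)=1.3096, √(2b)=2.6192; F=1.3096×(-20.275)=-26.5517, v=-20.5110/2.6192=-7.8311
k=1: u−w=21.9070, u+w=27.4430; √(b/2)=1.3096, √(2b)=2.6192; F=1.3096×21.907=28.6890, v=27.4430/2.6192=10.4778
k=2: u−w=9.7340, u+w=-6.0020; √(b/2)=1.3096, √(2b)=2.6192; F=1.3096×9.734=12.7475, v=-6.0020/2.6192=-2.2916
k=3: u−w=-8.2220, u+w=-21.7100; √(b/2)=1.3096, √(2b)=2.6192; F=1.3096×(-8.222)=-10.7674, v=-21.7100/2.6192=-8.2889
k=4: u−w=19.9030, u+w=-31.1590; √(b/2)=1.3096, √(2b)=2.6192; F=1.3096×19.903=26.0646, v=-31.1590/2.6192=-11.8966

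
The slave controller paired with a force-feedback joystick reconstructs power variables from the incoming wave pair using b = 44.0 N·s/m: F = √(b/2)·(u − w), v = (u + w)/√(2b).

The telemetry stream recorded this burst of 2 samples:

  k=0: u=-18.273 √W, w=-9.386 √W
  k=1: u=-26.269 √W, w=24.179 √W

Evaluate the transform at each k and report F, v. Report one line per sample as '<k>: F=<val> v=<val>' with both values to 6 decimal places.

0: F=-41.683725 v=-2.948459
1: F=-236.622094 v=-0.222795

k=0: u−w=-8.887000, u+w=-27.659000; √(b/2)=4.690416, √(2b)=9.380832; F=4.690416×(-8.887)=-41.683725, v=-27.659000/9.380832=-2.948459
k=1: u−w=-50.448000, u+w=-2.090000; √(b/2)=4.690416, √(2b)=9.380832; F=4.690416×(-50.448)=-236.622094, v=-2.090000/9.380832=-0.222795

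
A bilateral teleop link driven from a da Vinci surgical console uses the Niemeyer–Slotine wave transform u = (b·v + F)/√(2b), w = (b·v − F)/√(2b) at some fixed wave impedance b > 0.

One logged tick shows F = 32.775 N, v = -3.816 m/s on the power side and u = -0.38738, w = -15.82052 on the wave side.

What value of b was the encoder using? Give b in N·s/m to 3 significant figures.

b = 9.02 N·s/m

u + w = -16.2079;  u + w = √(2b)·v, so √(2b) = -16.2079/(-3.816) = 4.2474.
b = (√(2b))²/2 = 18.0400/2 = 9.0200.
(Check via u − w = 2F/√(2b): u − w = 15.4331, 2F/√(2b) = 15.4331.)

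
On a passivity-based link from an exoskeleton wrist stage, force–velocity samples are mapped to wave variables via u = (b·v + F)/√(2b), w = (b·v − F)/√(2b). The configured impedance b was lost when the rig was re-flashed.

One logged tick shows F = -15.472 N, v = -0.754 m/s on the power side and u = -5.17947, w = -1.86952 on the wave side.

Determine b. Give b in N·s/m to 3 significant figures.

b = 43.7 N·s/m

u + w = -7.04899;  u + w = √(2b)·v, so √(2b) = -7.04899/(-0.754) = 9.34879.
b = (√(2b))²/2 = 87.39993/2 = 43.69997.
(Check via u − w = 2F/√(2b): u − w = -3.30995, 2F/√(2b) = -3.30995.)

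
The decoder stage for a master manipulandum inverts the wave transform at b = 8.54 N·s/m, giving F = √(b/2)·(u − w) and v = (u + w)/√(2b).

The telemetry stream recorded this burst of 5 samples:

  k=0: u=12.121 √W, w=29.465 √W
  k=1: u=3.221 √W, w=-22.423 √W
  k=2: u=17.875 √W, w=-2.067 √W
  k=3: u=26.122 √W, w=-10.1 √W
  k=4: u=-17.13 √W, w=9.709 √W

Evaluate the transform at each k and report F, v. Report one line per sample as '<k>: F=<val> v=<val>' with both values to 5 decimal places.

k=0: u−w=-17.34400, u+w=41.58600; √(b/2)=2.06640, √(2b)=4.13280; F=2.06640×(-17.344)=-35.83960, v=41.58600/4.13280=10.06244
k=1: u−w=25.64400, u+w=-19.20200; √(b/2)=2.06640, √(2b)=4.13280; F=2.06640×25.644=52.99071, v=-19.20200/4.13280=-4.64625
k=2: u−w=19.94200, u+w=15.80800; √(b/2)=2.06640, √(2b)=4.13280; F=2.06640×19.942=41.20811, v=15.80800/4.13280=3.82501
k=3: u−w=36.22200, u+w=16.02200; √(b/2)=2.06640, √(2b)=4.13280; F=2.06640×36.222=74.84906, v=16.02200/4.13280=3.87679
k=4: u−w=-26.83900, u+w=-7.42100; √(b/2)=2.06640, √(2b)=4.13280; F=2.06640×(-26.839)=-55.46005, v=-7.42100/4.13280=-1.79564

0: F=-35.83960 v=10.06244
1: F=52.99071 v=-4.64625
2: F=41.20811 v=3.82501
3: F=74.84906 v=3.87679
4: F=-55.46005 v=-1.79564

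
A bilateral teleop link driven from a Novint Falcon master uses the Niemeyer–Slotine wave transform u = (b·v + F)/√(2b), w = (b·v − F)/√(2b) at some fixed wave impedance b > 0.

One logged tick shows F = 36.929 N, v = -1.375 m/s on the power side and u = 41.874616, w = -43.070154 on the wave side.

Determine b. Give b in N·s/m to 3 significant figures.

b = 0.378 N·s/m

u + w = -1.195538;  u + w = √(2b)·v, so √(2b) = -1.195538/(-1.375) = 0.869482.
b = (√(2b))²/2 = 0.755999/2 = 0.378000.
(Check via u − w = 2F/√(2b): u − w = 84.944770, 2F/√(2b) = 84.944811.)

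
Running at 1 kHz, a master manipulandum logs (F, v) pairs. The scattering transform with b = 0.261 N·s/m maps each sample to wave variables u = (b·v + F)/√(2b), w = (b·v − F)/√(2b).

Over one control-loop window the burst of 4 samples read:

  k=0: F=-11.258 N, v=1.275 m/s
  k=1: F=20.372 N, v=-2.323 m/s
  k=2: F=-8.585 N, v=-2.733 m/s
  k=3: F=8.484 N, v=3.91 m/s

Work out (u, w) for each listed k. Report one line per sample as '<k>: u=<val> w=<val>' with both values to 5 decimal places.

0: u=-15.12151 w=16.04269
1: u=27.35753 w=-29.03589
2: u=-12.86971 w=10.89513
3: u=13.15511 w=-10.33015

k=0: b·v=0.261×1.275=0.33277; √(2b)=0.72250; u=(0.33277+(-11.258))/0.72250=-15.12151, w=(0.33277−(-11.258))/0.72250=16.04269
k=1: b·v=0.261×(-2.323)=-0.60630; √(2b)=0.72250; u=(-0.60630+20.372)/0.72250=27.35753, w=(-0.60630−20.372)/0.72250=-29.03589
k=2: b·v=0.261×(-2.733)=-0.71331; √(2b)=0.72250; u=(-0.71331+(-8.585))/0.72250=-12.86971, w=(-0.71331−(-8.585))/0.72250=10.89513
k=3: b·v=0.261×3.91=1.02051; √(2b)=0.72250; u=(1.02051+8.484)/0.72250=13.15511, w=(1.02051−8.484)/0.72250=-10.33015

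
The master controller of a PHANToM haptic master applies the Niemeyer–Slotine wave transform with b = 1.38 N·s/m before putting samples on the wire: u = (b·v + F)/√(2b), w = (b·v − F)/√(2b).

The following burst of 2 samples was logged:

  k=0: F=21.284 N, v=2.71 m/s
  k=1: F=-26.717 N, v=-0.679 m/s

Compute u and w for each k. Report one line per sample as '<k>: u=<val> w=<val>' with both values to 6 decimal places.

0: u=15.062558 w=-10.560367
1: u=-16.645764 w=15.517724

k=0: b·v=1.38×2.71=3.739800; √(2b)=1.661325; u=(3.739800+21.284)/1.661325=15.062558, w=(3.739800−21.284)/1.661325=-10.560367
k=1: b·v=1.38×(-0.679)=-0.937020; √(2b)=1.661325; u=(-0.937020+(-26.717))/1.661325=-16.645764, w=(-0.937020−(-26.717))/1.661325=15.517724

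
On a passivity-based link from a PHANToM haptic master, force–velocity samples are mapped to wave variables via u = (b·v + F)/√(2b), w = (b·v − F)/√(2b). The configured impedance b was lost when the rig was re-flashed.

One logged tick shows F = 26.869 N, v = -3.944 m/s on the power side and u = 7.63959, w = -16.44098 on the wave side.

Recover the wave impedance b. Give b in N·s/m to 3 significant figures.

b = 2.49 N·s/m

u + w = -8.8014;  u + w = √(2b)·v, so √(2b) = -8.8014/(-3.944) = 2.2316.
b = (√(2b))²/2 = 4.9800/2 = 2.4900.
(Check via u − w = 2F/√(2b): u − w = 24.0806, 2F/√(2b) = 24.0806.)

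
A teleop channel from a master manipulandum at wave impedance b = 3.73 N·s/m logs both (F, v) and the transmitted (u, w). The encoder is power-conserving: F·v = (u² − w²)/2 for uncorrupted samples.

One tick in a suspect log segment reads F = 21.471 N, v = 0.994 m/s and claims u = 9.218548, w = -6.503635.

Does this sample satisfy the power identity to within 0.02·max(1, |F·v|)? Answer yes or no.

F·v = 21.471×0.994 = 21.342174 W.
(u² − w²)/2 = (84.981627 − 42.297268)/2 = 21.342180 W.
|Δ| = 0.000006;  2% of max(1, |F·v|) = 0.426843.

yes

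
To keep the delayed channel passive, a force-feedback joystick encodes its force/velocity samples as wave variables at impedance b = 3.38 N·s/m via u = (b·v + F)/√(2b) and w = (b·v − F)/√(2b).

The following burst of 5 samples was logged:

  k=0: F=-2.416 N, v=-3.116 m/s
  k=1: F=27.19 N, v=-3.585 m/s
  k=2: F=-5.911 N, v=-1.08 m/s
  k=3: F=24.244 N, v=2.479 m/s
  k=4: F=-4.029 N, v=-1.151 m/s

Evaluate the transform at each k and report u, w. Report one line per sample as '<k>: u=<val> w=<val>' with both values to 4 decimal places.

k=0: b·v=3.38×(-3.116)=-10.5321; √(2b)=2.6000; u=(-10.5321+(-2.416))/2.6000=-4.9800, w=(-10.5321−(-2.416))/2.6000=-3.1216
k=1: b·v=3.38×(-3.585)=-12.1173; √(2b)=2.6000; u=(-12.1173+27.19)/2.6000=5.7972, w=(-12.1173−27.19)/2.6000=-15.1182
k=2: b·v=3.38×(-1.08)=-3.6504; √(2b)=2.6000; u=(-3.6504+(-5.911))/2.6000=-3.6775, w=(-3.6504−(-5.911))/2.6000=0.8695
k=3: b·v=3.38×2.479=8.3790; √(2b)=2.6000; u=(8.3790+24.244)/2.6000=12.5473, w=(8.3790−24.244)/2.6000=-6.1019
k=4: b·v=3.38×(-1.151)=-3.8904; √(2b)=2.6000; u=(-3.8904+(-4.029))/2.6000=-3.0459, w=(-3.8904−(-4.029))/2.6000=0.0533

0: u=-4.9800 w=-3.1216
1: u=5.7972 w=-15.1182
2: u=-3.6775 w=0.8695
3: u=12.5473 w=-6.1019
4: u=-3.0459 w=0.0533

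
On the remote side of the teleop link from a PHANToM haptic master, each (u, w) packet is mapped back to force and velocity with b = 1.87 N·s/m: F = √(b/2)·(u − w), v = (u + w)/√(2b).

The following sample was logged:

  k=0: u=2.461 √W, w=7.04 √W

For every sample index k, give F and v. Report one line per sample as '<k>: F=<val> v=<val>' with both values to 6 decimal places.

0: F=-4.427682 v=4.912850

k=0: u−w=-4.579000, u+w=9.501000; √(b/2)=0.966954, √(2b)=1.933908; F=0.966954×(-4.579)=-4.427682, v=9.501000/1.933908=4.912850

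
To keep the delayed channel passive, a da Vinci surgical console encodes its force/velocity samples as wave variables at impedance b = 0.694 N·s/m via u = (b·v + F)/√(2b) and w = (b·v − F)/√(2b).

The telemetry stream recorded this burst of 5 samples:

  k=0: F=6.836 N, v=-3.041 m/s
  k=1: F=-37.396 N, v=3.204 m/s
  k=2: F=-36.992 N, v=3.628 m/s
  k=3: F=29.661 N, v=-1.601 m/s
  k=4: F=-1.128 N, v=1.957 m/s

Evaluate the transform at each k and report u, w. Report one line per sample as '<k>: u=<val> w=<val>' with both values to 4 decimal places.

k=0: b·v=0.694×(-3.041)=-2.1105; √(2b)=1.1781; u=(-2.1105+6.836)/1.1781=4.0110, w=(-2.1105−6.836)/1.1781=-7.5937
k=1: b·v=0.694×3.204=2.2236; √(2b)=1.1781; u=(2.2236+(-37.396))/1.1781=-29.8543, w=(2.2236−(-37.396))/1.1781=33.6291
k=2: b·v=0.694×3.628=2.5178; √(2b)=1.1781; u=(2.5178+(-36.992))/1.1781=-29.2617, w=(2.5178−(-36.992))/1.1781=33.5359
k=3: b·v=0.694×(-1.601)=-1.1111; √(2b)=1.1781; u=(-1.1111+29.661)/1.1781=24.2332, w=(-1.1111−29.661)/1.1781=-26.1193
k=4: b·v=0.694×1.957=1.3582; √(2b)=1.1781; u=(1.3582+(-1.128))/1.1781=0.1954, w=(1.3582−(-1.128))/1.1781=2.1103

0: u=4.0110 w=-7.5937
1: u=-29.8543 w=33.6291
2: u=-29.2617 w=33.5359
3: u=24.2332 w=-26.1193
4: u=0.1954 w=2.1103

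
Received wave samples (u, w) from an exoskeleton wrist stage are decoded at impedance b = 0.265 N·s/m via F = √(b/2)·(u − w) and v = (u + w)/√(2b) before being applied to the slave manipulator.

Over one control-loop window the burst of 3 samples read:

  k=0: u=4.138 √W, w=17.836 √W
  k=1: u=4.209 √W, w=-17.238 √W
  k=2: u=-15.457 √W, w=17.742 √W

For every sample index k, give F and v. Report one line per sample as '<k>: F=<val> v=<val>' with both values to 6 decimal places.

0: F=-4.986147 v=30.183610
1: F=7.806826 v=-17.896708
2: F=-12.084618 v=3.138689

k=0: u−w=-13.698000, u+w=21.974000; √(b/2)=0.364005, √(2b)=0.728011; F=0.364005×(-13.698)=-4.986147, v=21.974000/0.728011=30.183610
k=1: u−w=21.447000, u+w=-13.029000; √(b/2)=0.364005, √(2b)=0.728011; F=0.364005×21.447=7.806826, v=-13.029000/0.728011=-17.896708
k=2: u−w=-33.199000, u+w=2.285000; √(b/2)=0.364005, √(2b)=0.728011; F=0.364005×(-33.199)=-12.084618, v=2.285000/0.728011=3.138689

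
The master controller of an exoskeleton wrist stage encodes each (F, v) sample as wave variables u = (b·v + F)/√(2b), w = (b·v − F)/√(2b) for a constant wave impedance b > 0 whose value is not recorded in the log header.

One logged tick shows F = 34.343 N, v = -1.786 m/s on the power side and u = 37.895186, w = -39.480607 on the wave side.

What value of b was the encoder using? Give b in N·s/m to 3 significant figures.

u + w = -1.585421;  u + w = √(2b)·v, so √(2b) = -1.585421/(-1.786) = 0.887694.
b = (√(2b))²/2 = 0.788000/2 = 0.394000.
(Check via u − w = 2F/√(2b): u − w = 77.375793, 2F/√(2b) = 77.375786.)

b = 0.394 N·s/m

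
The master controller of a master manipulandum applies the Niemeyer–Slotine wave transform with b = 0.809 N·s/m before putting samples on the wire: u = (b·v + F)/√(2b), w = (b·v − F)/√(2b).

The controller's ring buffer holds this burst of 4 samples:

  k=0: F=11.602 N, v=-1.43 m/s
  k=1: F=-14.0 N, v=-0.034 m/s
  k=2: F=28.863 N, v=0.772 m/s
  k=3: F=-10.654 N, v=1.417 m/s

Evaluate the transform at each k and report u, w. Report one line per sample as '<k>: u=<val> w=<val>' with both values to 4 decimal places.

0: u=8.2115 w=-10.0305
1: u=-11.0279 w=10.9846
2: u=23.1819 w=-22.1999
3: u=-7.4745 w=9.2770

k=0: b·v=0.809×(-1.43)=-1.1569; √(2b)=1.2720; u=(-1.1569+11.602)/1.2720=8.2115, w=(-1.1569−11.602)/1.2720=-10.0305
k=1: b·v=0.809×(-0.034)=-0.0275; √(2b)=1.2720; u=(-0.0275+(-14.0))/1.2720=-11.0279, w=(-0.0275−(-14.0))/1.2720=10.9846
k=2: b·v=0.809×0.772=0.6245; √(2b)=1.2720; u=(0.6245+28.863)/1.2720=23.1819, w=(0.6245−28.863)/1.2720=-22.1999
k=3: b·v=0.809×1.417=1.1464; √(2b)=1.2720; u=(1.1464+(-10.654))/1.2720=-7.4745, w=(1.1464−(-10.654))/1.2720=9.2770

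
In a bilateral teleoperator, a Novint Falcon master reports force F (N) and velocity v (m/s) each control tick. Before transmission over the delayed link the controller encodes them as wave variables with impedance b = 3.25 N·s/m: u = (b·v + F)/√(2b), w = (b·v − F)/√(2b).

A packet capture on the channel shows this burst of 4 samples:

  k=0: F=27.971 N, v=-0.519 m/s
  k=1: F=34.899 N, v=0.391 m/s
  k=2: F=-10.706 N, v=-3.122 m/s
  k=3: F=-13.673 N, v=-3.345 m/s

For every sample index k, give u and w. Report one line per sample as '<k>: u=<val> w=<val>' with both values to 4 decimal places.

0: u=10.3095 w=-11.6327
1: u=14.1869 w=-13.1901
2: u=-8.1790 w=0.2195
3: u=-9.6270 w=1.0989

k=0: b·v=3.25×(-0.519)=-1.6867; √(2b)=2.5495; u=(-1.6867+27.971)/2.5495=10.3095, w=(-1.6867−27.971)/2.5495=-11.6327
k=1: b·v=3.25×0.391=1.2708; √(2b)=2.5495; u=(1.2708+34.899)/2.5495=14.1869, w=(1.2708−34.899)/2.5495=-13.1901
k=2: b·v=3.25×(-3.122)=-10.1465; √(2b)=2.5495; u=(-10.1465+(-10.706))/2.5495=-8.1790, w=(-10.1465−(-10.706))/2.5495=0.2195
k=3: b·v=3.25×(-3.345)=-10.8712; √(2b)=2.5495; u=(-10.8712+(-13.673))/2.5495=-9.6270, w=(-10.8712−(-13.673))/2.5495=1.0989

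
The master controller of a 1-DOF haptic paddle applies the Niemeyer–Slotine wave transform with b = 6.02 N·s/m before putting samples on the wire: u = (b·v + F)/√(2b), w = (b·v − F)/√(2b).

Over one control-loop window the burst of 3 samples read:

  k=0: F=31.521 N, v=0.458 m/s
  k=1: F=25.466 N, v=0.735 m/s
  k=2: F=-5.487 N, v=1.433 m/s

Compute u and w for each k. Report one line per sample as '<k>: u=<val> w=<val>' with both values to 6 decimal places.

k=0: b·v=6.02×0.458=2.757160; √(2b)=3.469870; u=(2.757160+31.521)/3.469870=9.878801, w=(2.757160−31.521)/3.469870=-8.289601
k=1: b·v=6.02×0.735=4.424700; √(2b)=3.469870; u=(4.424700+25.466)/3.469870=8.614357, w=(4.424700−25.466)/3.469870=-6.064002
k=2: b·v=6.02×1.433=8.626660; √(2b)=3.469870; u=(8.626660+(-5.487))/3.469870=0.904835, w=(8.626660−(-5.487))/3.469870=4.067489

0: u=9.878801 w=-8.289601
1: u=8.614357 w=-6.064002
2: u=0.904835 w=4.067489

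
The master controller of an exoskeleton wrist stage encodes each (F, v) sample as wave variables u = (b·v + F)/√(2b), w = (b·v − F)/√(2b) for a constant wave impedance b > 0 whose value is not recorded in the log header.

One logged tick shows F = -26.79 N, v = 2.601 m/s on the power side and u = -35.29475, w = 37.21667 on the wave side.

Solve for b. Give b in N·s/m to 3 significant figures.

u + w = 1.92192;  u + w = √(2b)·v, so √(2b) = 1.92192/2.601 = 0.73892.
b = (√(2b))²/2 = 0.54600/2 = 0.27300.
(Check via u − w = 2F/√(2b): u − w = -72.51142, 2F/√(2b) = -72.51164.)

b = 0.273 N·s/m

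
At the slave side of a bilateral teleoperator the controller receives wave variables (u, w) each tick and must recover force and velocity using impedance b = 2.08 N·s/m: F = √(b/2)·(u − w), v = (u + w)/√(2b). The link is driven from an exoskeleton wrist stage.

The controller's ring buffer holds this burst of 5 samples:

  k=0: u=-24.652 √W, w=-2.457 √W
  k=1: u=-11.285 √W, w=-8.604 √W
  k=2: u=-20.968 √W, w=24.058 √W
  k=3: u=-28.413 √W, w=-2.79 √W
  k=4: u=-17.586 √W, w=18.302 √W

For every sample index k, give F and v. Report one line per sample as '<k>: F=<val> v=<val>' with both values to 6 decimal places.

k=0: u−w=-22.195000, u+w=-27.109000; √(b/2)=1.019804, √(2b)=2.039608; F=1.019804×(-22.195)=-22.634548, v=-27.109000/2.039608=-13.291281
k=1: u−w=-2.681000, u+w=-19.889000; √(b/2)=1.019804, √(2b)=2.039608; F=1.019804×(-2.681)=-2.734094, v=-19.889000/2.039608=-9.751385
k=2: u−w=-45.026000, u+w=3.090000; √(b/2)=1.019804, √(2b)=2.039608; F=1.019804×(-45.026)=-45.917691, v=3.090000/2.039608=1.514997
k=3: u−w=-25.623000, u+w=-31.203000; √(b/2)=1.019804, √(2b)=2.039608; F=1.019804×(-25.623)=-26.130435, v=-31.203000/2.039608=-15.298529
k=4: u−w=-35.888000, u+w=0.716000; √(b/2)=1.019804, √(2b)=2.039608; F=1.019804×(-35.888)=-36.598722, v=0.716000/2.039608=0.351048

0: F=-22.634548 v=-13.291281
1: F=-2.734094 v=-9.751385
2: F=-45.917691 v=1.514997
3: F=-26.130435 v=-15.298529
4: F=-36.598722 v=0.351048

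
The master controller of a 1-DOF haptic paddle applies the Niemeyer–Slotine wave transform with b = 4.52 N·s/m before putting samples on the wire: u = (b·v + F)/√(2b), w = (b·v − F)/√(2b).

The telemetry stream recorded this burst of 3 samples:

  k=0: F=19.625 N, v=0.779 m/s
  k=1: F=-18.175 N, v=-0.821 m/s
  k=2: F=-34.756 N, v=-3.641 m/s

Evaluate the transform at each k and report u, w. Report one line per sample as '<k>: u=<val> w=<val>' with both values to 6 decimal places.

k=0: b·v=4.52×0.779=3.521080; √(2b)=3.006659; u=(3.521080+19.625)/3.006659=7.698272, w=(3.521080−19.625)/3.006659=-5.356084
k=1: b·v=4.52×(-0.821)=-3.710920; √(2b)=3.006659; u=(-3.710920+(-18.175))/3.006659=-7.279149, w=(-3.710920−(-18.175))/3.006659=4.810681
k=2: b·v=4.52×(-3.641)=-16.457320; √(2b)=3.006659; u=(-16.457320+(-34.756))/3.006659=-17.033297, w=(-16.457320−(-34.756))/3.006659=6.086050

0: u=7.698272 w=-5.356084
1: u=-7.279149 w=4.810681
2: u=-17.033297 w=6.086050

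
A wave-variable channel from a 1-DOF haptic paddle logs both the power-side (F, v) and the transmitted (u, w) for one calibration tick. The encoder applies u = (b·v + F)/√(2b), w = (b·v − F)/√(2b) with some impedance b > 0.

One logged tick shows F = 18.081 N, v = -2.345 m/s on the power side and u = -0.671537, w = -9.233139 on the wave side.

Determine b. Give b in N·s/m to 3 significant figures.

b = 8.92 N·s/m

u + w = -9.904676;  u + w = √(2b)·v, so √(2b) = -9.904676/(-2.345) = 4.223742.
b = (√(2b))²/2 = 17.840000/2 = 8.920000.
(Check via u − w = 2F/√(2b): u − w = 8.561602, 2F/√(2b) = 8.561602.)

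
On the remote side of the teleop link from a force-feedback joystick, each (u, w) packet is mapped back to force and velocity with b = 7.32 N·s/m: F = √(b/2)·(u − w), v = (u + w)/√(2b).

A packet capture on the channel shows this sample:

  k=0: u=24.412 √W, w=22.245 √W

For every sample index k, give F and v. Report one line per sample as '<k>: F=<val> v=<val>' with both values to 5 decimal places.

k=0: u−w=2.16700, u+w=46.65700; √(b/2)=1.91311, √(2b)=3.82623; F=1.91311×2.167=4.14572, v=46.65700/3.82623=12.19400

0: F=4.14572 v=12.19400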